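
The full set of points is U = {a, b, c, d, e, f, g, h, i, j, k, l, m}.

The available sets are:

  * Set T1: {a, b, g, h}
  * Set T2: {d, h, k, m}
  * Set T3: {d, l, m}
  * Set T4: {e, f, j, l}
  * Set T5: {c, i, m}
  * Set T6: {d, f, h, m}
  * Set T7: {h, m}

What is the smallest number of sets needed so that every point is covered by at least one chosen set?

4

T1 and T2 and T4 and T5 together: T1 ∪ T2 ∪ T4 ∪ T5 = {a, b, c, d, e, f, g, h, i, j, k, l, m} — every point is covered.
Each set has at most 4 points, and 3·4 = 12 < 13 — so at least 4 sets are needed, and 4 is optimal.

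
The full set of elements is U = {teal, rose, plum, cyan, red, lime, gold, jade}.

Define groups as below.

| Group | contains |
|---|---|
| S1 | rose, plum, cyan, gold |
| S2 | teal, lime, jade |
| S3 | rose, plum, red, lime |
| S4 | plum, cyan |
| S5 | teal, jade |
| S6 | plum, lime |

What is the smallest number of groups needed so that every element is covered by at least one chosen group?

3

S1 and S3 and S5 together: S1 ∪ S3 ∪ S5 = {teal, rose, plum, cyan, red, lime, gold, jade} — every element is covered.
Only S3 contains red, so S3 is forced; the remaining 4 elements need at least 2 more groups (each remaining group adds at most 2) — so at least 3 groups are needed, and 3 is optimal.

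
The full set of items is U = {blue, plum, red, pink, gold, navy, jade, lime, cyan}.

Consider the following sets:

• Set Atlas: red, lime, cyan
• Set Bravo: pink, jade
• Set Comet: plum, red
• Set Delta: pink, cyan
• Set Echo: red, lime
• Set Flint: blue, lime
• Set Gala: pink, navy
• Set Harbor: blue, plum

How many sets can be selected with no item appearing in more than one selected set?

3

Bravo, Echo, Harbor are pairwise disjoint (Bravo={pink,jade}; Echo={red,lime}; Harbor={blue,plum}).
Every remaining set overlaps one of these, and no 4 of the listed sets are pairwise disjoint, so 3 is the maximum.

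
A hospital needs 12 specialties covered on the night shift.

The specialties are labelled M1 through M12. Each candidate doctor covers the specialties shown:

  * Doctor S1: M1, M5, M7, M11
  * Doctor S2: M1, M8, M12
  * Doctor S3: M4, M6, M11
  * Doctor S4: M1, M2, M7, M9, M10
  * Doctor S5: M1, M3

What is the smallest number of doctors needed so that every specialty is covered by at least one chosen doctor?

5

S1 and S2 and S3 and S4 and S5 together: S1 ∪ S2 ∪ S3 ∪ S4 ∪ S5 = {M1, M2, M3, M4, M5, M6, M7, M8, M9, M10, M11, M12} — every specialty is covered.
No 4 of the 5 doctors cover everything (all 5 combinations miss at least one specialty), so 5 is optimal.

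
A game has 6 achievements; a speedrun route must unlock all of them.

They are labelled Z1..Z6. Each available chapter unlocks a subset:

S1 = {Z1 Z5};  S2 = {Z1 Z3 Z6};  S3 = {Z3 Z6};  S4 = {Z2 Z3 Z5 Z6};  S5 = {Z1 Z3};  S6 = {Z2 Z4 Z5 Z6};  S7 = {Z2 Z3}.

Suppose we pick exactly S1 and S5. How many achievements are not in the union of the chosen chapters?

3

Union of S1, S5 = {Z1, Z3, Z5}.
Not covered: Z2, Z4, Z6 — 3 achievements.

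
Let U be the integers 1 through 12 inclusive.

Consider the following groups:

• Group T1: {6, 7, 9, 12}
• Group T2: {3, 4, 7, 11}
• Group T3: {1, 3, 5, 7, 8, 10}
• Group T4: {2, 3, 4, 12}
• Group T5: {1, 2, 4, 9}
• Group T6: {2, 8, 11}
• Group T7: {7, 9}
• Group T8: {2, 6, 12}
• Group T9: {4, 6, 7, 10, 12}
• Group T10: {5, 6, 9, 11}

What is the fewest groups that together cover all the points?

Take {T3, T4, T10}. Their union is {1, 2, 3, 4, 5, 6, 7, 8, 9, 10, 11, 12}, which is all 12 points.
No 2 of the 10 groups cover everything (all 45 combinations miss at least one point), so 3 is optimal.

3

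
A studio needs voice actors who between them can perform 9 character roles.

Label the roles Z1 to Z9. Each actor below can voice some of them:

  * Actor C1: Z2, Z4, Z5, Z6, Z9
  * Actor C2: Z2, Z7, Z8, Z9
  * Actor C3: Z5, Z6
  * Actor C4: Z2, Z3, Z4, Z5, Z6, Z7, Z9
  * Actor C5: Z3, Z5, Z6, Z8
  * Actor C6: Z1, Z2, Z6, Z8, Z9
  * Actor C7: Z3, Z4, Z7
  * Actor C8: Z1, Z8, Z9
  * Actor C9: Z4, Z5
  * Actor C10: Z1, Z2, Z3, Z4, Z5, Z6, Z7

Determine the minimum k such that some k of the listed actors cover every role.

2

Take {C8, C10}. Their union is {Z1, Z2, Z3, Z4, Z5, Z6, Z7, Z8, Z9}, which is all 9 roles.
No single actor has all 9 roles (the largest, C4, has 7), so 2 is optimal.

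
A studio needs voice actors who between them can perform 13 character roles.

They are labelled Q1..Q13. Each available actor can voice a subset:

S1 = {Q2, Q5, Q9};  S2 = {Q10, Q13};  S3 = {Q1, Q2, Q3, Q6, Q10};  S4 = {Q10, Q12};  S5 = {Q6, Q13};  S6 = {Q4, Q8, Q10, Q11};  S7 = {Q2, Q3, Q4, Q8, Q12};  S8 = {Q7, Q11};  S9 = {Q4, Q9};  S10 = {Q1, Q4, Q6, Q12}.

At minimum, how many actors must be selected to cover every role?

5

Take {S1, S3, S5, S7, S8}. Their union is {Q1, Q2, Q3, Q4, Q5, Q6, Q7, Q8, Q9, Q10, Q11, Q12, Q13}, which is all 13 roles.
No 4 of the 10 actors cover everything (all 210 combinations miss at least one role), so 5 is optimal.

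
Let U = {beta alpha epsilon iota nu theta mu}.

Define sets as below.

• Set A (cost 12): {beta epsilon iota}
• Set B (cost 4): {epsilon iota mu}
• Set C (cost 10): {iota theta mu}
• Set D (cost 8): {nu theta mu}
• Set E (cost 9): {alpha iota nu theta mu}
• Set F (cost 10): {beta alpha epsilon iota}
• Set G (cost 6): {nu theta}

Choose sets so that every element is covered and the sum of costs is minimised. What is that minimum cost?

D, F together cover every element (D ∪ F = {beta, alpha, epsilon, iota, nu, theta, mu}); total cost 8 + 10 = 18.
The greedy pick B, E, F costs 23; no covering selection beats 18.

18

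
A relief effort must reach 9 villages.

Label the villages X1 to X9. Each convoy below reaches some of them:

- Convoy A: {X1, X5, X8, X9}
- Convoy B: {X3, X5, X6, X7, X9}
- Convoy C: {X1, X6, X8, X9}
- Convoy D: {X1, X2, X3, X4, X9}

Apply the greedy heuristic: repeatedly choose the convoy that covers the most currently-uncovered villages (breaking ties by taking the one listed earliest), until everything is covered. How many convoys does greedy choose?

3

Greedy: pick B (covers 5 new) → pick D (covers 3 new) → pick A (covers 1 new). Total picks: 3.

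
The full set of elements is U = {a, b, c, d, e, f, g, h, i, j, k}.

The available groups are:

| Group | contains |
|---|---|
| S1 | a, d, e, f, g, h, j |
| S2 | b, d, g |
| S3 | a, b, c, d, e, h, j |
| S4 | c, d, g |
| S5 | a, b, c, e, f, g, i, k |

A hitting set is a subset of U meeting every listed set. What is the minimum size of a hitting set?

2

Take T = {d, f}. Each listed group contains at least one of these, so T is a hitting set of size 2.
No single element lies in every group, so at least 2 are needed and 2 is optimal.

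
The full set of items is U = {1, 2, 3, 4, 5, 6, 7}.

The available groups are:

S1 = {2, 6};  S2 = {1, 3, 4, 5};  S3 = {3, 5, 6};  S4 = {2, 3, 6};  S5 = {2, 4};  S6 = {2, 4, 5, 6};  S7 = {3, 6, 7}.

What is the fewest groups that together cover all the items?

S1, S2, and S7 cover everything between them: the union {1, 2, 3, 4, 5, 6, 7} is all of U.
Only S2 contains 1, so S2 is forced; the remaining 3 items need at least 2 more groups (each remaining group adds at most 2) — so at least 3 groups are needed, and 3 is optimal.

3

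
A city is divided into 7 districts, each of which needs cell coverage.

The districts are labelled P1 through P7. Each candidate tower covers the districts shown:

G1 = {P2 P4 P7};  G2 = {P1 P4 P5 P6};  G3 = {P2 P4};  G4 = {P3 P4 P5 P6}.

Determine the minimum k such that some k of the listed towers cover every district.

3

G1 and G2 and G4 together: G1 ∪ G2 ∪ G4 = {P1, P2, P3, P4, P5, P6, P7} — every district is covered.
Only G2 contains P1, so G2 is forced; the remaining 3 districts need at least 2 more towers (each remaining tower adds at most 2) — so at least 3 towers are needed, and 3 is optimal.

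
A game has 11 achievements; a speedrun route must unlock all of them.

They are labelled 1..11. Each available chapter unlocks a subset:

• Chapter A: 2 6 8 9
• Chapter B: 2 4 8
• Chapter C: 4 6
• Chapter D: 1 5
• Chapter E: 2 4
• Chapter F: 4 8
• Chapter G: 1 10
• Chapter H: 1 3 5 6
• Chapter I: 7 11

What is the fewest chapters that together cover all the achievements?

5

Take {A, B, G, H, I}. Their union is {1, 2, 3, 4, 5, 6, 7, 8, 9, 10, 11}, which is all 11 achievements.
No 4 of the 9 chapters cover everything (all 126 combinations miss at least one achievement), so 5 is optimal.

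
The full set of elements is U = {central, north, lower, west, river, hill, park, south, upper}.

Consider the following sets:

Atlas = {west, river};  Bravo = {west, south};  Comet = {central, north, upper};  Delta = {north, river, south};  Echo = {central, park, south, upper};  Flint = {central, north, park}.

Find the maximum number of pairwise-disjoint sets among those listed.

Bravo, Flint are pairwise disjoint (Bravo={west,south}; Flint={central,north,park}).
Every remaining set overlaps one of these, and no 3 of the listed sets are pairwise disjoint, so 2 is the maximum.

2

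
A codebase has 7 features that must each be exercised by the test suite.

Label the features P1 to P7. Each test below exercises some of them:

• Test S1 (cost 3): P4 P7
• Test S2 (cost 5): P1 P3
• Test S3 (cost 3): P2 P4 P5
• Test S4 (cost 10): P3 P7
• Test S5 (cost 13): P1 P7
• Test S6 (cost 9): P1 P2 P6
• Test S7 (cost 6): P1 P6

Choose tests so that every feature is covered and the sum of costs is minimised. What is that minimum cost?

S1, S2, S3, S7 together cover every feature (S1 ∪ S2 ∪ S3 ∪ S7 = {P1, P2, P3, P4, P5, P6, P7}); total cost 3 + 5 + 3 + 6 = 17.
No covering selection has total cost below 17.

17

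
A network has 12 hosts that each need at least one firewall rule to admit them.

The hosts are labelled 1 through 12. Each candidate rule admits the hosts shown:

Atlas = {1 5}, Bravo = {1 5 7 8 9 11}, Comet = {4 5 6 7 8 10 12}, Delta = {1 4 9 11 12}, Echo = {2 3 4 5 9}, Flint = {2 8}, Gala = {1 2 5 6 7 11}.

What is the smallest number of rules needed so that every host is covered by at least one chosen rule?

Take {Bravo, Comet, Echo}. Their union is {1, 2, 3, 4, 5, 6, 7, 8, 9, 10, 11, 12}, which is all 12 hosts.
Only Echo contains 3, so Echo is forced; the remaining 7 hosts need at least 2 more rules (each remaining rule adds at most 5) — so at least 3 rules are needed, and 3 is optimal.

3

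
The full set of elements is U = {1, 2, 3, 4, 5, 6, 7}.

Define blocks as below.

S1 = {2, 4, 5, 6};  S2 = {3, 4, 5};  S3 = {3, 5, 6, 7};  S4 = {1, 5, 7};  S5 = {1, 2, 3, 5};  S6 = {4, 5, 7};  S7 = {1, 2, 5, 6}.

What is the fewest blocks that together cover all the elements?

3

S2, S3, and S5 cover everything between them: the union {1, 2, 3, 4, 5, 6, 7} is all of U.
No 2 of the 7 blocks cover everything (all 21 combinations miss at least one element), so 3 is optimal.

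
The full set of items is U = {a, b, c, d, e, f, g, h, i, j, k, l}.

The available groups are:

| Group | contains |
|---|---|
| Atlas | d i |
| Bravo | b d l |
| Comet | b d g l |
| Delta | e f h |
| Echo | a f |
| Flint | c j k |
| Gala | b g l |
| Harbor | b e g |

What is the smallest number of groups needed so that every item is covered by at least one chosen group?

Take {Atlas, Delta, Echo, Flint, Gala}. Their union is {a, b, c, d, e, f, g, h, i, j, k, l}, which is all 12 items.
Only Atlas contains i, so Atlas is forced; the remaining 10 items need at least 4 more groups (each remaining group adds at most 3) — so at least 5 groups are needed, and 5 is optimal.

5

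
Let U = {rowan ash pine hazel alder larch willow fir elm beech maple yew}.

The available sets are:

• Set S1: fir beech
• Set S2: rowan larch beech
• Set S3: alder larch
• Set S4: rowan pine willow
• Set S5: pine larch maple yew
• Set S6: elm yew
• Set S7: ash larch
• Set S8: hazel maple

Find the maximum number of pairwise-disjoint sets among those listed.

S1, S4, S6, S7, S8 are pairwise disjoint (S1={fir,beech}; S4={rowan,pine,willow}; S6={elm,yew}; S7={ash,larch}; S8={hazel,maple}).
Every remaining set overlaps one of these, and no 6 of the listed sets are pairwise disjoint, so 5 is the maximum.

5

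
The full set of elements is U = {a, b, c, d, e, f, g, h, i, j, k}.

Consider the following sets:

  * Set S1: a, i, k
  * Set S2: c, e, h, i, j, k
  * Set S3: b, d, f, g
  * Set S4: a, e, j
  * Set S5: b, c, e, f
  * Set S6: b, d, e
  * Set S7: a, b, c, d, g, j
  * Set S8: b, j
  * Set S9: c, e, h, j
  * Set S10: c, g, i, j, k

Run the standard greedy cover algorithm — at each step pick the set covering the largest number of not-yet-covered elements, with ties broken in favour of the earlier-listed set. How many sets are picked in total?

3

Greedy: pick S2 (covers 6 new) → pick S3 (covers 4 new) → pick S1 (covers 1 new). Total picks: 3.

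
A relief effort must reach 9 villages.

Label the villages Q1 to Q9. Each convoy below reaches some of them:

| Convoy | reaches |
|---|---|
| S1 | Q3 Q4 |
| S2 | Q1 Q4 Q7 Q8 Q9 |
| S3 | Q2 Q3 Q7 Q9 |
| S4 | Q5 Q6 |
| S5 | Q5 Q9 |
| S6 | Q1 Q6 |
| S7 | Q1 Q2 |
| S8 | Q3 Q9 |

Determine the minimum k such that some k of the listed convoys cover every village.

3

Take {S2, S3, S4}. Their union is {Q1, Q2, Q3, Q4, Q5, Q6, Q7, Q8, Q9}, which is all 9 villages.
Only S2 contains Q8, so S2 is forced; the remaining 4 villages need at least 2 more convoys (each remaining convoy adds at most 2) — so at least 3 convoys are needed, and 3 is optimal.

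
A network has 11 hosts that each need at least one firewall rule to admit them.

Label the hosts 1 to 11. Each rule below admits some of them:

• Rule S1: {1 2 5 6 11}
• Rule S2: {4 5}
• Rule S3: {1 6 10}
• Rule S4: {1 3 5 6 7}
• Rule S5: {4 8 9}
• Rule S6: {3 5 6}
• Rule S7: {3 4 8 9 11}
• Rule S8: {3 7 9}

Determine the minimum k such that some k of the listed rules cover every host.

4

S1 and S3 and S7 and S8 together: S1 ∪ S3 ∪ S7 ∪ S8 = {1, 2, 3, 4, 5, 6, 7, 8, 9, 10, 11} — every host is covered.
No 3 of the 8 rules cover everything (all 56 combinations miss at least one host), so 4 is optimal.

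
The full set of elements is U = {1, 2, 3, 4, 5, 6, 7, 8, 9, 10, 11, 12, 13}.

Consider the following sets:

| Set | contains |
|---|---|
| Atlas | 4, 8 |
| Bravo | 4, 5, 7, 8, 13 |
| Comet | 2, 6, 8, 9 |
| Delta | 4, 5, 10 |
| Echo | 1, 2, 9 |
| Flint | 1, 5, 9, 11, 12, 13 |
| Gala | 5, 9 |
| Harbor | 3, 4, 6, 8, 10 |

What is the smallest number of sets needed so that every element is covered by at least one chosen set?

4

Bravo and Echo and Flint and Harbor together: Bravo ∪ Echo ∪ Flint ∪ Harbor = {1, 2, 3, 4, 5, 6, 7, 8, 9, 10, 11, 12, 13} — every element is covered.
No 3 of the 8 sets cover everything (all 56 combinations miss at least one element), so 4 is optimal.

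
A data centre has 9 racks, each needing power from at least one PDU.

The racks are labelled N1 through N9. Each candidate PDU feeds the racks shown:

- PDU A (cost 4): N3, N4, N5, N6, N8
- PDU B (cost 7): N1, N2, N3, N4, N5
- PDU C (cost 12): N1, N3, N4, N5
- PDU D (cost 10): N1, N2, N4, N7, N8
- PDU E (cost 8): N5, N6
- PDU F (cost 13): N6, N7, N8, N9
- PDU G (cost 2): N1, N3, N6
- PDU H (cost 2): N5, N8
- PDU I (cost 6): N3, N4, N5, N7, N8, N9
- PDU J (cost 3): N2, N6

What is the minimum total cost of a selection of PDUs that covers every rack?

11

G, I, J together cover every rack (G ∪ I ∪ J = {N1, N2, N3, N4, N5, N6, N7, N8, N9}); total cost 2 + 6 + 3 = 11.
The greedy pick G, H, I, J costs 13; no covering selection beats 11.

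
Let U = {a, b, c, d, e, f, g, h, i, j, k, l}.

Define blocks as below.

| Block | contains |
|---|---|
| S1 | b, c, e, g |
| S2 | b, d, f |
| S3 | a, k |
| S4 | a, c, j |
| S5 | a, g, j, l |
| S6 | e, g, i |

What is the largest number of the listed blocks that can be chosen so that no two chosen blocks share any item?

S2, S3, S6 are pairwise disjoint (S2={b,d,f}; S3={a,k}; S6={e,g,i}).
Every remaining block overlaps one of these, and no 4 of the listed blocks are pairwise disjoint, so 3 is the maximum.

3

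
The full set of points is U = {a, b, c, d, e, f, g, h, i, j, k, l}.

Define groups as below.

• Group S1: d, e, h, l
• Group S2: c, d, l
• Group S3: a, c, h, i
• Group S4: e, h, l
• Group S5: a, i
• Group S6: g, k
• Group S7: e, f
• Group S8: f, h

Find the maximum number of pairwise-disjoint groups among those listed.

S2, S5, S6, S7 are pairwise disjoint (S2={c,d,l}; S5={a,i}; S6={g,k}; S7={e,f}).
Every remaining group overlaps one of these, and no 5 of the listed groups are pairwise disjoint, so 4 is the maximum.

4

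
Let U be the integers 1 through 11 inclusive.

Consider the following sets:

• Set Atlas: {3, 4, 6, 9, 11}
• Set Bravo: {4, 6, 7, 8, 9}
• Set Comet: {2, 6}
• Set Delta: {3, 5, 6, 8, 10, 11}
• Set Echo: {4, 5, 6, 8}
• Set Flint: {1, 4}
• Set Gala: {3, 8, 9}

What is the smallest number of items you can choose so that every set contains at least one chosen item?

Take H = {2, 3, 4}. Each listed set contains at least one of these, so H is a hitting set of size 3.
The sets Comet, Flint, Gala are pairwise disjoint, so any hitting set needs a separate item for each — at least 3. Hence 3 is optimal.

3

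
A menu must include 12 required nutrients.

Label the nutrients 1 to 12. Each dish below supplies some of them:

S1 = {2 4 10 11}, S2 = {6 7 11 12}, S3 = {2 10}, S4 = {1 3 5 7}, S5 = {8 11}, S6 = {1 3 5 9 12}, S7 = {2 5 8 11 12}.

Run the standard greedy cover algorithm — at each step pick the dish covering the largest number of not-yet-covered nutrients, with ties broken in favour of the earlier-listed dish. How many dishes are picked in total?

4

Greedy: pick S6 (covers 5 new) → pick S1 (covers 4 new) → pick S2 (covers 2 new) → pick S5 (covers 1 new). Total picks: 4.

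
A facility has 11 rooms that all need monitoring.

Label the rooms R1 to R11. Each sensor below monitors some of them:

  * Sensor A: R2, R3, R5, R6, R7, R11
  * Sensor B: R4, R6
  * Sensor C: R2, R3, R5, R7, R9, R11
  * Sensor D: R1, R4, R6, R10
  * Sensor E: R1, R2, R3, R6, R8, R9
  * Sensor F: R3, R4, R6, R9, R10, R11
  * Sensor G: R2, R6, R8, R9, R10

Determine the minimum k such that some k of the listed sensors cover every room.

3

C and D and E together: C ∪ D ∪ E = {R1, R2, R3, R4, R5, R6, R7, R8, R9, R10, R11} — every room is covered.
No 2 of the 7 sensors cover everything (all 21 combinations miss at least one room), so 3 is optimal.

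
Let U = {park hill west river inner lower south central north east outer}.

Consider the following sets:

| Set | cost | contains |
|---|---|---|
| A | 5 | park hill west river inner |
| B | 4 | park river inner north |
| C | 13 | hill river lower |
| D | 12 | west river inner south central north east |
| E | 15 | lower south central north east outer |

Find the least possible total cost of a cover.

20

A, E together cover every point (A ∪ E = {park, hill, west, river, inner, lower, south, central, north, east, outer}); total cost 5 + 15 = 20.
No covering selection has total cost below 20.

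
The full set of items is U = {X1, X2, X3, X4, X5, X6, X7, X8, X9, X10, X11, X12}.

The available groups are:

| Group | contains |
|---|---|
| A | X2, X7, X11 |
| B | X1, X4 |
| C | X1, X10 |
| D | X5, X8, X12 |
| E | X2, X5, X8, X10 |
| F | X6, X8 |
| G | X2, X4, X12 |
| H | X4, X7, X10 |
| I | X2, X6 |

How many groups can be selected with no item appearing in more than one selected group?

A, B, D are pairwise disjoint (A={X2,X7,X11}; B={X1,X4}; D={X5,X8,X12}).
Every remaining group overlaps one of these, and no 4 of the listed groups are pairwise disjoint, so 3 is the maximum.

3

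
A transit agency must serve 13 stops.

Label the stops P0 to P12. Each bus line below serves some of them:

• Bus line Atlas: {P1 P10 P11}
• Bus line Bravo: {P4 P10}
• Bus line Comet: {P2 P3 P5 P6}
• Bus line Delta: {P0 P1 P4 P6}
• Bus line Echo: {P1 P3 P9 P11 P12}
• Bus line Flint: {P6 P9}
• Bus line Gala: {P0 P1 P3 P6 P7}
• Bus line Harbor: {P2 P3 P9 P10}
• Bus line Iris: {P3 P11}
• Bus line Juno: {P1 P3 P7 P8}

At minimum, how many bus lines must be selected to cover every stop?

5

Atlas and Comet and Delta and Echo and Juno together: Atlas ∪ Comet ∪ Delta ∪ Echo ∪ Juno = {P0, P1, P2, P3, P4, P5, P6, P7, P8, P9, P10, P11, P12} — every stop is covered.
No 4 of the 10 bus lines cover everything (all 210 combinations miss at least one stop), so 5 is optimal.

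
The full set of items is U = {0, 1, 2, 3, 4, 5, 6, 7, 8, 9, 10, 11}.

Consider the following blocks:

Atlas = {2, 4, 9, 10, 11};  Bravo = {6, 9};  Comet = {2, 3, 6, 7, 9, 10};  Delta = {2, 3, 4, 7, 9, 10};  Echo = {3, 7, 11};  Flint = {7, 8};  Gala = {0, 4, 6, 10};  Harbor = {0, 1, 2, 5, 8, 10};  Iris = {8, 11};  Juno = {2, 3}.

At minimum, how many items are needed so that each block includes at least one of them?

4

The 4 items {2, 3, 6, 8} hit every block.
No choice of 3 items meets every block, so 4 is the minimum.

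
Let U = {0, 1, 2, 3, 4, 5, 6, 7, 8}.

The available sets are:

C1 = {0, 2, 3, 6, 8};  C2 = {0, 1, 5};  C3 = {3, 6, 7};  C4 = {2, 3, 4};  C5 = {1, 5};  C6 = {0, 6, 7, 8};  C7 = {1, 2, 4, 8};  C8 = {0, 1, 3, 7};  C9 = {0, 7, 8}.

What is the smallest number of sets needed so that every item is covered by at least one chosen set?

3

Take {C4, C5, C6}. Their union is {0, 1, 2, 3, 4, 5, 6, 7, 8}, which is all 9 items.
No 2 of the 9 sets cover everything (all 36 combinations miss at least one item), so 3 is optimal.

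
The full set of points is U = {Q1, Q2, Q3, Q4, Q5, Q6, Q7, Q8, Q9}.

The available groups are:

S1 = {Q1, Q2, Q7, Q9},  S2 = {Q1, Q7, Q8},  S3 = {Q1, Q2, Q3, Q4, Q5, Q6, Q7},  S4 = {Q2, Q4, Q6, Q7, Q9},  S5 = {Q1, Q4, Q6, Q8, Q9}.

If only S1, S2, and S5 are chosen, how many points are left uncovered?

2

Union of S1, S2, S5 = {Q1, Q2, Q4, Q6, Q7, Q8, Q9}.
Not covered: Q3, Q5 — 2 points.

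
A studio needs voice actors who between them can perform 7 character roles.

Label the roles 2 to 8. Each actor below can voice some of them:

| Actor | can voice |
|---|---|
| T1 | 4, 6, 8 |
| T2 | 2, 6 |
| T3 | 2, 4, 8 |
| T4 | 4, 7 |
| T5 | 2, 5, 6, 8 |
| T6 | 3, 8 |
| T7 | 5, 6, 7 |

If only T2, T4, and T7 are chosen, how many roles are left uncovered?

Union of T2, T4, T7 = {2, 4, 5, 6, 7}.
Not covered: 3, 8 — 2 roles.

2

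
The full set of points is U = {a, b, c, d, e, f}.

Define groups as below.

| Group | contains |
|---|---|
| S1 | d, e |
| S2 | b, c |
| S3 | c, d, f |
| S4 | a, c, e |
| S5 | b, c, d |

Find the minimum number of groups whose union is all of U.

S2 and S3 and S4 together: S2 ∪ S3 ∪ S4 = {a, b, c, d, e, f} — every point is covered.
Only S4 contains a, so S4 is forced; the remaining 3 points need at least 2 more groups (each remaining group adds at most 2) — so at least 3 groups are needed, and 3 is optimal.

3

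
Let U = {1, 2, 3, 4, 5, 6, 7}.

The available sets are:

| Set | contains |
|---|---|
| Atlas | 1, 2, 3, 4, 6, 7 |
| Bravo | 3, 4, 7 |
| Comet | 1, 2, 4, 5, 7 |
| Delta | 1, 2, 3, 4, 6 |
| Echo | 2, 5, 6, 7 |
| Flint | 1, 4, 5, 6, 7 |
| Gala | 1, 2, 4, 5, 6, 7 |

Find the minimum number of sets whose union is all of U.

Delta and Flint cover everything between them: the union {1, 2, 3, 4, 5, 6, 7} is all of U.
No single set has all 7 items (the largest, Atlas, has 6), so 2 is optimal.

2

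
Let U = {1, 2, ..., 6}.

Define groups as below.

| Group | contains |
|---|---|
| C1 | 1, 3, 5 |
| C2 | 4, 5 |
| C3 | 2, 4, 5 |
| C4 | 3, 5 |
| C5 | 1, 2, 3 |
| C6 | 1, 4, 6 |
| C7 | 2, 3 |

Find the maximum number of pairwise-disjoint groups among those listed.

2

C4, C6 are pairwise disjoint (C4={3,5}; C6={1,4,6}).
Every remaining group overlaps one of these, and no 3 of the listed groups are pairwise disjoint, so 2 is the maximum.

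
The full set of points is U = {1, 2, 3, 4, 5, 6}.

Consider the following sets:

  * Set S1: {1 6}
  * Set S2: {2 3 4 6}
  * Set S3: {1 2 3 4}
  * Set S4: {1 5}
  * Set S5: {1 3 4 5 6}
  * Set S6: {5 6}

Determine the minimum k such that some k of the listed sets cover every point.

2

S3 and S6 together: S3 ∪ S6 = {1, 2, 3, 4, 5, 6} — every point is covered.
No single set has all 6 points (the largest, S5, has 5), so 2 is optimal.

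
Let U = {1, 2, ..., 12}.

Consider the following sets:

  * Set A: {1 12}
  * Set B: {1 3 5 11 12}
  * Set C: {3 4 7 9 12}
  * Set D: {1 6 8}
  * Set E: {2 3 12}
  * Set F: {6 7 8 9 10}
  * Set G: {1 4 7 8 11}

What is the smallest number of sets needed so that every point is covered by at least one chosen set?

4

B, C, E, and F cover everything between them: the union {1, 2, 3, 4, 5, 6, 7, 8, 9, 10, 11, 12} is all of U.
No 3 of the 7 sets cover everything (all 35 combinations miss at least one point), so 4 is optimal.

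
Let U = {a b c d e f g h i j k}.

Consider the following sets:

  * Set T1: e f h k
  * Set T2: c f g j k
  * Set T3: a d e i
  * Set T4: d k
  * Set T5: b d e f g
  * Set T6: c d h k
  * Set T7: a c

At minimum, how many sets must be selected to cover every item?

4

T2 and T3 and T5 and T6 together: T2 ∪ T3 ∪ T5 ∪ T6 = {a, b, c, d, e, f, g, h, i, j, k} — every item is covered.
No 3 of the 7 sets cover everything (all 35 combinations miss at least one item), so 4 is optimal.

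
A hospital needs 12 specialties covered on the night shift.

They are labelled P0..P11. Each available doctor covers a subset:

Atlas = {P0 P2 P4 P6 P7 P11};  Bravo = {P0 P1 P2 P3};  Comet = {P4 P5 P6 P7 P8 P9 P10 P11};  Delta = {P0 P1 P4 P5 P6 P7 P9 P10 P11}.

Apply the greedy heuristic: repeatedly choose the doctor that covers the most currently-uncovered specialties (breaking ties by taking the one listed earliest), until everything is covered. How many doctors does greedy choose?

Greedy: pick Delta (covers 9 new) → pick Bravo (covers 2 new) → pick Comet (covers 1 new). Total picks: 3.
(The true minimum cover uses only 2 doctors, so greedy is not optimal here.)

3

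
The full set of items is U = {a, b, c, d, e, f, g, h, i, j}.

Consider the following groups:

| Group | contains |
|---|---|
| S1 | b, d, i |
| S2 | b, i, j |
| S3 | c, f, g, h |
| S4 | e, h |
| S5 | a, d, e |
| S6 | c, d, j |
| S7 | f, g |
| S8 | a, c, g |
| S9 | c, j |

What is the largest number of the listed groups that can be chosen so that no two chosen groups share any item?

4

S1, S4, S7, S9 are pairwise disjoint (S1={b,d,i}; S4={e,h}; S7={f,g}; S9={c,j}).
Every remaining group overlaps one of these, and no 5 of the listed groups are pairwise disjoint, so 4 is the maximum.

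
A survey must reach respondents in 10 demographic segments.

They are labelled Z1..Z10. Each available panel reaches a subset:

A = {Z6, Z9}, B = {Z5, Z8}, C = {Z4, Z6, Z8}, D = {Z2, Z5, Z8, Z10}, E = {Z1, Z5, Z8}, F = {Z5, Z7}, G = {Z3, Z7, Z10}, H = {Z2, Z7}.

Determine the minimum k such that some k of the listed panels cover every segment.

5

A and C and D and E and G together: A ∪ C ∪ D ∪ E ∪ G = {Z1, Z2, Z3, Z4, Z5, Z6, Z7, Z8, Z9, Z10} — every segment is covered.
No 4 of the 8 panels cover everything (all 70 combinations miss at least one segment), so 5 is optimal.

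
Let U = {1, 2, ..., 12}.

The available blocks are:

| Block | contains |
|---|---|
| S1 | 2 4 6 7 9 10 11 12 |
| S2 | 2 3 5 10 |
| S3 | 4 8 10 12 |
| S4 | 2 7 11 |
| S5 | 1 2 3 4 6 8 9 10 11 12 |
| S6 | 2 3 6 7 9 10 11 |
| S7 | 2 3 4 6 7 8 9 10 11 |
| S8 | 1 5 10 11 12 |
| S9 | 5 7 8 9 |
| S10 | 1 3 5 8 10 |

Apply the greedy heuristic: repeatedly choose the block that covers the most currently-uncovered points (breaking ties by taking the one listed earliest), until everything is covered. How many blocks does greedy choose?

2

Greedy: pick S5 (covers 10 new) → pick S9 (covers 2 new). Total picks: 2.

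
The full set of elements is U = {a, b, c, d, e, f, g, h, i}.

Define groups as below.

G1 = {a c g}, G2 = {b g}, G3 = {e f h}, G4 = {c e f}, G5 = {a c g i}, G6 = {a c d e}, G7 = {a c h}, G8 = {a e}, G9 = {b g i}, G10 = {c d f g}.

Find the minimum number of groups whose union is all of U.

G3 and G6 and G9 together: G3 ∪ G6 ∪ G9 = {a, b, c, d, e, f, g, h, i} — every element is covered.
Each group has at most 4 elements, and 2·4 = 8 < 9 — so at least 3 groups are needed, and 3 is optimal.

3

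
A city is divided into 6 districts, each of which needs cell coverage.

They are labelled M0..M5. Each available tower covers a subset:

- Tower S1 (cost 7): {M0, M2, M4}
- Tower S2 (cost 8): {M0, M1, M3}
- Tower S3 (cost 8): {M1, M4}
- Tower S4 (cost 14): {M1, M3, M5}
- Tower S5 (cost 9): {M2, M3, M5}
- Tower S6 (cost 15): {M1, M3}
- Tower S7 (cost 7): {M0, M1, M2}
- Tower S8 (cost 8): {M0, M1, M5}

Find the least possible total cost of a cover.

S1, S4 together cover every district (S1 ∪ S4 = {M0, M1, M2, M3, M4, M5}); total cost 7 + 14 = 21.
The greedy pick S1, S2, S8 costs 23; no covering selection beats 21.

21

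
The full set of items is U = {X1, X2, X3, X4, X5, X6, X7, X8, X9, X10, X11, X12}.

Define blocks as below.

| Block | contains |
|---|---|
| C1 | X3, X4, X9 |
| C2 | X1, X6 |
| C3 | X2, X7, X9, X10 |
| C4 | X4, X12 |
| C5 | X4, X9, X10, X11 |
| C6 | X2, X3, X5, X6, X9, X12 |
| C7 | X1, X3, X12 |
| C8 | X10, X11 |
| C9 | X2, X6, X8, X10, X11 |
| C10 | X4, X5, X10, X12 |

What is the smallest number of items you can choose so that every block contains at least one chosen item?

4

H = {X1, X4, X9, X11} meets every block (each contains at least one member of H), and |H| = 4.
No choice of 3 items meets every block, so 4 is the minimum.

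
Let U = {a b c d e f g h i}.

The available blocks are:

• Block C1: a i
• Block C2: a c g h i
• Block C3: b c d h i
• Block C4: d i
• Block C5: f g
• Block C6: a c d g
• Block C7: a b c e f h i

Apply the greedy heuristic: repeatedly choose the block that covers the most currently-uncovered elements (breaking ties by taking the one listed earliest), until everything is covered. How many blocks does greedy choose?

2

Greedy: pick C7 (covers 7 new) → pick C6 (covers 2 new). Total picks: 2.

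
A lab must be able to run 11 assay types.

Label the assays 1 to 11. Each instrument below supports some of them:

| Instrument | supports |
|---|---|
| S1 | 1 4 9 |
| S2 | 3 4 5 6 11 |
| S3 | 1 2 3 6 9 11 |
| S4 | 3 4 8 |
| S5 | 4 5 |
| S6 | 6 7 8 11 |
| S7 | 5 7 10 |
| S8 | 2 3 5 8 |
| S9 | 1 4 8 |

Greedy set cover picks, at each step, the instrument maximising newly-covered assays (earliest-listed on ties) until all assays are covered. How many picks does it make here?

3

Greedy: pick S3 (covers 6 new) → pick S7 (covers 3 new) → pick S4 (covers 2 new). Total picks: 3.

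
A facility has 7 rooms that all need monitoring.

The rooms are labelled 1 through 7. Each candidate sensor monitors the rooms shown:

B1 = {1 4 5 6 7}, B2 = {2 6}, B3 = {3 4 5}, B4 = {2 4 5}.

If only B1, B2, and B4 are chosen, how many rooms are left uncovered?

1

Union of B1, B2, B4 = {1, 2, 4, 5, 6, 7}.
Not covered: 3 — 1 room.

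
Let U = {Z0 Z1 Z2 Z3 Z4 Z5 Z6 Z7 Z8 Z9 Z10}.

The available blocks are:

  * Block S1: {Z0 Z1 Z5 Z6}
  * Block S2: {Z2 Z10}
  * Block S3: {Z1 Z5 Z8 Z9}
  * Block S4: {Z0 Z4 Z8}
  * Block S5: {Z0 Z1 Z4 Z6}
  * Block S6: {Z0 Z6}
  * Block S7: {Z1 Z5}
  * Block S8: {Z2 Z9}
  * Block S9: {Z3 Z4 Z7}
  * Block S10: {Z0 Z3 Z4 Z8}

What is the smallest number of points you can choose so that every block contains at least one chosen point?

The 4 points {Z0, Z1, Z2, Z4} hit every block.
The blocks S2, S6, S7, S9 are pairwise disjoint, so any hitting set needs a separate point for each — at least 4. Hence 4 is optimal.

4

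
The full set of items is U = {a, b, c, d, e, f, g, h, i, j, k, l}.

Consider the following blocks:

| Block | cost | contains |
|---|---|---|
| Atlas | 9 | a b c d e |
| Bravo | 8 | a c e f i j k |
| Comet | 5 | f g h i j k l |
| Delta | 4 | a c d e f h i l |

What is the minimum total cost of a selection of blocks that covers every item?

14

Atlas, Comet together cover every item (Atlas ∪ Comet = {a, b, c, d, e, f, g, h, i, j, k, l}); total cost 9 + 5 = 14.
The greedy pick Delta, Comet, Atlas costs 18; no covering selection beats 14.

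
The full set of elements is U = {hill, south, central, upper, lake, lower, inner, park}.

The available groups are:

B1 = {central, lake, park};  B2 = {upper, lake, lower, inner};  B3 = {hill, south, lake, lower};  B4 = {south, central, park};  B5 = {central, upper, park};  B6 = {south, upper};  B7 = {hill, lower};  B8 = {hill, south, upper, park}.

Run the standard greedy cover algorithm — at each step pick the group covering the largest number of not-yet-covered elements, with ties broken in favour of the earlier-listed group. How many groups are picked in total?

3

Greedy: pick B2 (covers 4 new) → pick B4 (covers 3 new) → pick B3 (covers 1 new). Total picks: 3.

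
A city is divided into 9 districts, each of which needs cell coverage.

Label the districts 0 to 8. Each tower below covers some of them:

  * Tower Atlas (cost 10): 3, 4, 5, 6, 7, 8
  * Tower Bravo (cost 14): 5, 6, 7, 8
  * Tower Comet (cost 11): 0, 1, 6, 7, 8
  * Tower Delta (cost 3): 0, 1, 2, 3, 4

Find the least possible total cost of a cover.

Atlas, Delta together cover every district (Atlas ∪ Delta = {0, 1, 2, 3, 4, 5, 6, 7, 8}); total cost 10 + 3 = 13.
No covering selection has total cost below 13.

13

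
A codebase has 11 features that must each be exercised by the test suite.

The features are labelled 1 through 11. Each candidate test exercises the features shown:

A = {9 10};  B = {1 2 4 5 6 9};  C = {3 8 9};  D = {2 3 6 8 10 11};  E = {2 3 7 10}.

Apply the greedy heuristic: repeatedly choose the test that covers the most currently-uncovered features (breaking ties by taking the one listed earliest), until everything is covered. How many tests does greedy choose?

3

Greedy: pick B (covers 6 new) → pick D (covers 4 new) → pick E (covers 1 new). Total picks: 3.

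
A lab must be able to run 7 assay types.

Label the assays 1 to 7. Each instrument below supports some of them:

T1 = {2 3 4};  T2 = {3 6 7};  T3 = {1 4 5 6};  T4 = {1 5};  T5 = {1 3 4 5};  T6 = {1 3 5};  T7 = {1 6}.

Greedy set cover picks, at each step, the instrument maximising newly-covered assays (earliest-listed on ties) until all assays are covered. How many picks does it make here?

3

Greedy: pick T3 (covers 4 new) → pick T1 (covers 2 new) → pick T2 (covers 1 new). Total picks: 3.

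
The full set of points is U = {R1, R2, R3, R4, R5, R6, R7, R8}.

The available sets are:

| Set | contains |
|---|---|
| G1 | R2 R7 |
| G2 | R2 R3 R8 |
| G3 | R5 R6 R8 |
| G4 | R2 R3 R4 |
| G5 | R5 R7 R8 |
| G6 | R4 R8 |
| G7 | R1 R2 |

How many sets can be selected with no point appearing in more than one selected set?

2

G6, G7 are pairwise disjoint (G6={R4,R8}; G7={R1,R2}).
Every remaining set overlaps one of these, and no 3 of the listed sets are pairwise disjoint, so 2 is the maximum.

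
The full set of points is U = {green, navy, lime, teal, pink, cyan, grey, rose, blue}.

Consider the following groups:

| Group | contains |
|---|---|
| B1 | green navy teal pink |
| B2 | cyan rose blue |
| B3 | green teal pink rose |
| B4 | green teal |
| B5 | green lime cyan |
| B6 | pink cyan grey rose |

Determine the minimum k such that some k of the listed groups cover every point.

4

B1, B2, B5, and B6 cover everything between them: the union {green, navy, lime, teal, pink, cyan, grey, rose, blue} is all of U.
No 3 of the 6 groups cover everything (all 20 combinations miss at least one point), so 4 is optimal.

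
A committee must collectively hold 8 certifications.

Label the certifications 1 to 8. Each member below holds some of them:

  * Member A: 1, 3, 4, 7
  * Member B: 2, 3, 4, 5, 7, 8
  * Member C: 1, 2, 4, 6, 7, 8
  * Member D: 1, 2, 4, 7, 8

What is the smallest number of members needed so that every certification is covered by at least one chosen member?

B and C together: B ∪ C = {1, 2, 3, 4, 5, 6, 7, 8} — every certification is covered.
No single member has all 8 certifications (the largest, B, has 6), so 2 is optimal.

2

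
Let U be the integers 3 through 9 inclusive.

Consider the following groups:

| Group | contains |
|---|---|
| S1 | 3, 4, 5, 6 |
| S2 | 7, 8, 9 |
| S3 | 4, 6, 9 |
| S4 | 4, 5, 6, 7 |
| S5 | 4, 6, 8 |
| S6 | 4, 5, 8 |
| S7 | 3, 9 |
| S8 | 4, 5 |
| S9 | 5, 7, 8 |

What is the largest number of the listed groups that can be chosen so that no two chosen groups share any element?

2

S4, S7 are pairwise disjoint (S4={4,5,6,7}; S7={3,9}).
Every remaining group overlaps one of these, and no 3 of the listed groups are pairwise disjoint, so 2 is the maximum.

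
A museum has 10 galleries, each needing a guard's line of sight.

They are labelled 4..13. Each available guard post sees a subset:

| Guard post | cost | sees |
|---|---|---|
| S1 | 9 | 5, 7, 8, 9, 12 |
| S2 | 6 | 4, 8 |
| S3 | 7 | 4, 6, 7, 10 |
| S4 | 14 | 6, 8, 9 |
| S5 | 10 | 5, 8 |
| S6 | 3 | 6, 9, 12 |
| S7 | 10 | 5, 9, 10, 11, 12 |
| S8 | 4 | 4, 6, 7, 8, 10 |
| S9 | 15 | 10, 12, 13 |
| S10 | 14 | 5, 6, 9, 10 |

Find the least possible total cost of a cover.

S7, S8, S9 together cover every gallery (S7 ∪ S8 ∪ S9 = {4, 5, 6, 7, 8, 9, 10, 11, 12, 13}); total cost 10 + 4 + 15 = 29.
The greedy pick S8, S6, S7, S9 costs 32; no covering selection beats 29.

29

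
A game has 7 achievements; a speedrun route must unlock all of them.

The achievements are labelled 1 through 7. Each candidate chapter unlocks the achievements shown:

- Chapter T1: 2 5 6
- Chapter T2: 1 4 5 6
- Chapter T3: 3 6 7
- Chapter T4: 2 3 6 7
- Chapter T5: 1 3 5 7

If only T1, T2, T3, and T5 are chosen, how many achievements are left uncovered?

0

Union of T1, T2, T3, T5 = {1, 2, 3, 4, 5, 6, 7} — that's every achievement, so 0 are uncovered.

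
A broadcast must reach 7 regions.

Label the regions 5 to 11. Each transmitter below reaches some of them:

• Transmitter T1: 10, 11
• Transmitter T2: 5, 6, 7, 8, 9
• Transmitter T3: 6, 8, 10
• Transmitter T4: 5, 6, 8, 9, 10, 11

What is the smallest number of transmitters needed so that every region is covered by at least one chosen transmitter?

2

T2 and T4 together: T2 ∪ T4 = {5, 6, 7, 8, 9, 10, 11} — every region is covered.
No single transmitter has all 7 regions (the largest, T4, has 6), so 2 is optimal.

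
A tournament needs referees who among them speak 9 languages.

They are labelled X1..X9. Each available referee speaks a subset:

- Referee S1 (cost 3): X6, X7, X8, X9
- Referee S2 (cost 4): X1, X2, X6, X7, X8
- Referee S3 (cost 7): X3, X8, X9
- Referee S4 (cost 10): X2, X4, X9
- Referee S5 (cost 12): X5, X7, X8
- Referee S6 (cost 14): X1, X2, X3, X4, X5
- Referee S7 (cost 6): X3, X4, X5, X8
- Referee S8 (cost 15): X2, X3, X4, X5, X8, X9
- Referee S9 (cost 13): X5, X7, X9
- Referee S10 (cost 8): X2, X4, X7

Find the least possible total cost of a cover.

S1, S2, S7 together cover every language (S1 ∪ S2 ∪ S7 = {X1, X2, X3, X4, X5, X6, X7, X8, X9}); total cost 3 + 4 + 6 = 13.
No covering selection has total cost below 13.

13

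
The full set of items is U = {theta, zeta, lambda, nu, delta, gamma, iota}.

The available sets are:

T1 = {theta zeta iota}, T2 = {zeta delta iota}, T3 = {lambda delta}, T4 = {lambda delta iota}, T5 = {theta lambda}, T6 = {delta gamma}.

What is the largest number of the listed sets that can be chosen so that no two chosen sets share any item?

T1, T6 are pairwise disjoint (T1={theta,zeta,iota}; T6={delta,gamma}).
Every remaining set overlaps one of these, and no 3 of the listed sets are pairwise disjoint, so 2 is the maximum.

2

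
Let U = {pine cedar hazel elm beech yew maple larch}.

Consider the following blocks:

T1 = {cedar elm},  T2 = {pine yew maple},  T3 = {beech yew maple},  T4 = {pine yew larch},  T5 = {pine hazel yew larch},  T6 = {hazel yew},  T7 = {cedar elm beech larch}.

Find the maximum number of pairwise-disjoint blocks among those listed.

2

T6, T7 are pairwise disjoint (T6={hazel,yew}; T7={cedar,elm,beech,larch}).
Every remaining block overlaps one of these, and no 3 of the listed blocks are pairwise disjoint, so 2 is the maximum.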